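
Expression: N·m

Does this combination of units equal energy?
Yes

The expression N·m has dimensions [L^2 M T^-2], which is exactly energy [L^2 M T^-2].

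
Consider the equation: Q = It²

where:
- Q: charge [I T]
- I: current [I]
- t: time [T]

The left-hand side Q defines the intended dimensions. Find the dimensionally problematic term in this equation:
The right-hand side term It²

Q has dimensions [I T], but It² has dimensions [I T^2], so the term It² is dimensionally wrong for Q.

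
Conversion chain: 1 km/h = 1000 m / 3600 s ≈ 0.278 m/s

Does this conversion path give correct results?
The chain is correct (no errors).

Correct: 1 km = 1000 m, 1 h = 3600 s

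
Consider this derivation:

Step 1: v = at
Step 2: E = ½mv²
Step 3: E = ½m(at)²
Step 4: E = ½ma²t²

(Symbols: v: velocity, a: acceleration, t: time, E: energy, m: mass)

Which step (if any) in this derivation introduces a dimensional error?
No step introduces an error — all steps are dimensionally consistent.

Step 1: v = at → LHS [L T^-1], RHS [L T^-1] ✓
Step 2: E = ½mv² → LHS [L^2 M T^-2], RHS [L^2 M T^-2] ✓
Step 3: E = ½m(at)² → LHS [L^2 M T^-2], RHS [L^2 M T^-2] ✓
Step 4: E = ½ma²t² → LHS [L^2 M T^-2], RHS [L^2 M T^-2] ✓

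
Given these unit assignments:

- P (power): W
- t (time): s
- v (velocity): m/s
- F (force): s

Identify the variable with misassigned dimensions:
F

The variable F (force) should have units N, not s.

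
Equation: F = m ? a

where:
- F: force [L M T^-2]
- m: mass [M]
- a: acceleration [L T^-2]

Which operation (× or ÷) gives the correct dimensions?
multiplication (×): F = m × a

F [L M T^-2]; m [M]; a [L T^-2].
m × a → [L M T^-2] ✓
m ÷ a → [L^-1 M T^2] ✗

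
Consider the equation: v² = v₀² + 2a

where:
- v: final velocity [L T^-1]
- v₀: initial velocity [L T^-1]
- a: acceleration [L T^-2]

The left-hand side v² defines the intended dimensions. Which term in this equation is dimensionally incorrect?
The term 2a

Checking each RHS term against the LHS:
- v₀²: [L^2 T^-2] — matches v² [L^2 T^-2] ✓
- 2a: [L T^-2] — does NOT match v² [L^2 T^-2] ✗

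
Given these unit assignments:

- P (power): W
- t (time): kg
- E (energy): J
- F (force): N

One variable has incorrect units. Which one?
t

The variable t (time) should have units s, not kg.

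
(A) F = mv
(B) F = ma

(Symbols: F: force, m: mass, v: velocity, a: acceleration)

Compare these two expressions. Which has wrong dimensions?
(A)

(A) F = mv: LHS [L M T^-2], RHS [L M T^-1] ✗
(B) F = ma: LHS [L M T^-2], RHS [L M T^-2] ✓

Expression (A) F = mv is dimensionally incorrect.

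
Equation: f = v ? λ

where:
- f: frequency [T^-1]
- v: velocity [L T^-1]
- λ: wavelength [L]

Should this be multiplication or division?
division (÷): f = v ÷ λ

f [T^-1]; v [L T^-1]; λ [L].
v × λ → [L^2 T^-1] ✗
v ÷ λ → [T^-1] ✓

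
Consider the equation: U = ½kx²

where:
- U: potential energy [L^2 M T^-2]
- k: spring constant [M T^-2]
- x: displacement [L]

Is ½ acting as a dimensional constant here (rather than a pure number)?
No

U has dimensions [L^2 M T^-2] and kx² already has dimensions [L^2 M T^-2], so the equation balances without ½ contributing any dimensions. ½ is a pure (dimensionless) number; changing or removing it would not affect dimensional consistency.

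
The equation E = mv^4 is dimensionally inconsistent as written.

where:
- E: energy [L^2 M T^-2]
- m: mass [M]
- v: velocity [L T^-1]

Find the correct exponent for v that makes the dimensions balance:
The exponent of v should be 2: E = mv^2

The LHS E has dimensions [L^2 M T^-2]; v has dimensions [L T^-1].
As written, the RHS mv^4 (exponent 4 on v) has dimensions [L^4 M T^-4], which does not match.
With exponent 2, the RHS mv^2 has dimensions [L^2 M T^-2], matching the LHS.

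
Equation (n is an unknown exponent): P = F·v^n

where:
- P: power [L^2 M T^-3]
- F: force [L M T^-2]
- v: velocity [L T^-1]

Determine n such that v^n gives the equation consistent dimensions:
n = 1

P has dimensions [L^2 M T^-3]; v has dimensions [L T^-1].
The rest of the RHS has dimensions [L M T^-2], so v^n must supply [L T^-1].
With n = 1: F·v^1 has dimensions [L^2 M T^-3], matching the LHS ✓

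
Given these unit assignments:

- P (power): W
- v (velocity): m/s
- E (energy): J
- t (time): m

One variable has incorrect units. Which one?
t

The variable t (time) should have units s, not m.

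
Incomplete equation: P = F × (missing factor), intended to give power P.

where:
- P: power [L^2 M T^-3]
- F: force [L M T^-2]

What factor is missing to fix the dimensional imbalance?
v (velocity), dimensions [L T^-1]

P has dimensions [L^2 M T^-3] and F has dimensions [L M T^-2].
The missing factor must have dimensions [L^2 M T^-3] / [L M T^-2] = [L T^-1], i.e. velocity (v).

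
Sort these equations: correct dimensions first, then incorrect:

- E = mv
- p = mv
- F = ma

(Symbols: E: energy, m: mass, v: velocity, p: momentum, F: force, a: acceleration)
Dimensionally correct: p = mv, F = ma
Dimensionally incorrect: E = mv
Ordered (correct first, then incorrect): p = mv, F = ma, E = mv

- E = mv: LHS [L^2 M T^-2], RHS [L M T^-1] → incorrect ✗
- p = mv: LHS [L M T^-1], RHS [L M T^-1] → correct ✓
- F = ma: LHS [L M T^-2], RHS [L M T^-2] → correct ✓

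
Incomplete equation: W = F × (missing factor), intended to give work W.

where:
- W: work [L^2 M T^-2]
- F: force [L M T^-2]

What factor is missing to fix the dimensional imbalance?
d (distance), dimensions [L]

W has dimensions [L^2 M T^-2] and F has dimensions [L M T^-2].
The missing factor must have dimensions [L^2 M T^-2] / [L M T^-2] = [L], i.e. distance (d).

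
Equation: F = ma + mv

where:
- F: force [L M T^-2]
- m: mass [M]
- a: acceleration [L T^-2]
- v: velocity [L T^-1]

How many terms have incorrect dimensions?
1

LHS F: [L M T^-2]
- ma: [L M T^-2] ✓
- mv: [L M T^-1] ✗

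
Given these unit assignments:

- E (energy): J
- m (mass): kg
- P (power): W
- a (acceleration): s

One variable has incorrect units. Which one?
a

The variable a (acceleration) should have units m/s², not s.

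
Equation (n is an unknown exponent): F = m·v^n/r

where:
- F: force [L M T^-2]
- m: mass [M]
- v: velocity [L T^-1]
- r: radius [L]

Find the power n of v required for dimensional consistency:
n = 2

F has dimensions [L M T^-2]; v has dimensions [L T^-1].
The rest of the RHS has dimensions [L^-1 M], so v^n must supply [L^2 T^-2].
With n = 2: m·v^2/r has dimensions [L M T^-2], matching the LHS ✓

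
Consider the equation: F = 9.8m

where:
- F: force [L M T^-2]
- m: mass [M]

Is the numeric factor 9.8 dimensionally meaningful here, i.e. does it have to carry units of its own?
Yes

F has dimensions [L M T^-2], while m alone has dimensions [M]. For the equation to balance, the factor 9.8 must carry dimensions [L T^-2] — it is a dimensional constant (a numerical value of a physical quantity with its units suppressed), not a pure number.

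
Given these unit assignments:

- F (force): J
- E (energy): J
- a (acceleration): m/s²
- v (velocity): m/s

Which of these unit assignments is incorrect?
F

The variable F (force) should have units N, not J.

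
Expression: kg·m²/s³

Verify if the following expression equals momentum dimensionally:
No

The expression kg·m²/s³ has dimensions [L^2 M T^-3], but momentum has dimensions [L M T^-1].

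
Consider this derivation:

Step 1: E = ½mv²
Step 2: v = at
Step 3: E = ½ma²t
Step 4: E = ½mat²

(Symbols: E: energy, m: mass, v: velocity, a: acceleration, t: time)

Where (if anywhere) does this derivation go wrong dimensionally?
Step 3

Step 1: E = ½mv² → LHS [L^2 M T^-2], RHS [L^2 M T^-2] ✓
Step 2: v = at → LHS [L T^-1], RHS [L T^-1] ✓
Step 3: E = ½ma²t → LHS [L^2 M T^-2], RHS [L^2 M T^-3] ✗

The first dimensional inconsistency appears in step 3: E = ½ma²t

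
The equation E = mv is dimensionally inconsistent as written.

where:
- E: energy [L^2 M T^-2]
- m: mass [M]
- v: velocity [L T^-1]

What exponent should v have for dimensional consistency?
The exponent of v should be 2: E = mv^2

The LHS E has dimensions [L^2 M T^-2]; v has dimensions [L T^-1].
As written, the RHS mv (exponent 1 on v) has dimensions [L M T^-1], which does not match.
With exponent 2, the RHS mv^2 has dimensions [L^2 M T^-2], matching the LHS.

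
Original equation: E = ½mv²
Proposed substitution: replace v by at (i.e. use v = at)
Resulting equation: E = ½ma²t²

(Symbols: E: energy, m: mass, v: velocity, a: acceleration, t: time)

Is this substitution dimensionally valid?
Yes

[v] = [L T^-1] and [at] = [L T^-1]. These match, so the substitution replaces a quantity by one of the same dimensions and the result E = ½ma²t² has LHS [L^2 M T^-2] vs RHS [L^2 M T^-2] — still consistent.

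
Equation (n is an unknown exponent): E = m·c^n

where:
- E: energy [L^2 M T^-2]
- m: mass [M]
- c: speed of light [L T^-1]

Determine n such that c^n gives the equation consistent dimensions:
n = 2

E has dimensions [L^2 M T^-2]; c has dimensions [L T^-1].
The rest of the RHS has dimensions [M], so c^n must supply [L^2 T^-2].
With n = 2: m·c^2 has dimensions [L^2 M T^-2], matching the LHS ✓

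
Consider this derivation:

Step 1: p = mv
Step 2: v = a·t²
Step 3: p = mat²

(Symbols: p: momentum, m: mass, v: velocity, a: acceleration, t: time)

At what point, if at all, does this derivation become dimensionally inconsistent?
Step 2

Step 1: p = mv → LHS [L M T^-1], RHS [L M T^-1] ✓
Step 2: v = a·t² → LHS [L T^-1], RHS [L] ✗

The first dimensional inconsistency appears in step 2: v = a·t²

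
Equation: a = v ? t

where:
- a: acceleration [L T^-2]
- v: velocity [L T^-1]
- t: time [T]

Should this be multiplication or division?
division (÷): a = v ÷ t

a [L T^-2]; v [L T^-1]; t [T].
v × t → [L] ✗
v ÷ t → [L T^-2] ✓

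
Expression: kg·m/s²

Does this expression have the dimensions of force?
Yes

The expression kg·m/s² has dimensions [L M T^-2], which is exactly force [L M T^-2].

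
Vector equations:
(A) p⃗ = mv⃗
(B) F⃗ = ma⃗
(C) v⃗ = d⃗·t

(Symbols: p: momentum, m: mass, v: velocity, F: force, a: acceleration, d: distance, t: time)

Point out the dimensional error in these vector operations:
(C) v⃗ = d⃗·t

(A) p⃗ = mv⃗: LHS [L M T^-1], RHS [L M T^-1] ✓ — mass (scalar) times velocity (vector)
(B) F⃗ = ma⃗: LHS [L M T^-2], RHS [L M T^-2] ✓ — Force and acceleration are vectors, mass is a scalar
(C) v⃗ = d⃗·t: LHS [L T^-1], RHS [L T] ✗ — velocity is displacement per time; should be d⃗/t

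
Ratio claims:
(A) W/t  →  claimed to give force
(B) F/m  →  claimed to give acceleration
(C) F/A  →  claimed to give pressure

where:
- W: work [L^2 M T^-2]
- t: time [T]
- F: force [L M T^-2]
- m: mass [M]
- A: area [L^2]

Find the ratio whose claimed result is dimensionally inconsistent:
(A) W/t does not give force

(A) W/t: [L^2 M T^-3] ≠ force [L M T^-2] ✗
(B) F/m: [L T^-2] = acceleration [L T^-2] ✓
(C) F/A: [L^-1 M T^-2] = pressure [L^-1 M T^-2] ✓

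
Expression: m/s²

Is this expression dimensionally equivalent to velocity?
No

The expression m/s² has dimensions [L T^-2], but velocity has dimensions [L T^-1].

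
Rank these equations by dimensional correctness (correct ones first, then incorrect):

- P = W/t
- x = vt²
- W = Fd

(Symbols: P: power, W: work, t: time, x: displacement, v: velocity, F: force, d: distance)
Dimensionally correct: P = W/t, W = Fd
Dimensionally incorrect: x = vt²
Ordered (correct first, then incorrect): P = W/t, W = Fd, x = vt²

- P = W/t: LHS [L^2 M T^-3], RHS [L^2 M T^-3] → correct ✓
- x = vt²: LHS [L], RHS [L T] → incorrect ✗
- W = Fd: LHS [L^2 M T^-2], RHS [L^2 M T^-2] → correct ✓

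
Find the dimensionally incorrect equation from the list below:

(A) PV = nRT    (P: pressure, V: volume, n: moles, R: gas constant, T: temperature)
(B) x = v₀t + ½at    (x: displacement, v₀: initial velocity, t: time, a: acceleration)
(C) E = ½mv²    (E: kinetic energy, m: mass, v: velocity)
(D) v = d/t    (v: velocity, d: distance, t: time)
(B) x = v₀t + ½at

The equation (B) x = v₀t + ½at is dimensionally incorrect.

LHS (x): [L]
RHS terms:
  - v₀t: [L] ✓
  - ½at: [L T^-1] ✗ (does not match LHS)

The dimensions do not match. The other three equations balance.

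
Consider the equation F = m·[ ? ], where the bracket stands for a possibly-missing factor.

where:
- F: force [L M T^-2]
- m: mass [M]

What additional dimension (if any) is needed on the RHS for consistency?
[L T^-2] — acceleration (e.g. a)

F has dimensions [L M T^-2]; m has dimensions [M].
The bracketed factor must supply [L M T^-2] / [M] = [L T^-2].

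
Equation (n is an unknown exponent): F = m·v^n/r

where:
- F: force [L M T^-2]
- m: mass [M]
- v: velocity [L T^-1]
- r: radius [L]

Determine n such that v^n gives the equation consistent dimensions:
n = 2

F has dimensions [L M T^-2]; v has dimensions [L T^-1].
The rest of the RHS has dimensions [L^-1 M], so v^n must supply [L^2 T^-2].
With n = 2: m·v^2/r has dimensions [L M T^-2], matching the LHS ✓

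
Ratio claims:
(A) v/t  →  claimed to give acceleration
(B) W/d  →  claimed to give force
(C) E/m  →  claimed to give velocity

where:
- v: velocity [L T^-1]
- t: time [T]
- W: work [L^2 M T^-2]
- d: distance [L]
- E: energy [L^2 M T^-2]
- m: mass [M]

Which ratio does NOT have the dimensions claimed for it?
(C) E/m does not give velocity

(A) v/t: [L T^-2] = acceleration [L T^-2] ✓
(B) W/d: [L M T^-2] = force [L M T^-2] ✓
(C) E/m: [L^2 T^-2] ≠ velocity [L T^-1] ✗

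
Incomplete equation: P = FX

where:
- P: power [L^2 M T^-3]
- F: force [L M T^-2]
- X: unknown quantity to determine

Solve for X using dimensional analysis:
X = v (velocity), dimensions [L T^-1]

P has dimensions [L^2 M T^-3]; the rest of the RHS (F) has dimensions [L M T^-2].
So X must have dimensions [L T^-1] — X = v (velocity).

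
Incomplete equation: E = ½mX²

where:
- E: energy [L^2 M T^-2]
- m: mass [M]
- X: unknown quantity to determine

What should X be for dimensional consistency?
X = v (velocity), dimensions [L T^-1]

E has dimensions [L^2 M T^-2]; the rest of the RHS (½m) has dimensions [M].
So X² must have dimensions [L^2 T^-2], i.e. X has dimensions [L T^-1] — X = v (velocity).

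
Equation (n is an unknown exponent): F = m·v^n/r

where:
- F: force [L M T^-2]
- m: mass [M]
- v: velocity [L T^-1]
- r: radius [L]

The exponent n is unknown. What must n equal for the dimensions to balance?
n = 2

F has dimensions [L M T^-2]; v has dimensions [L T^-1].
The rest of the RHS has dimensions [L^-1 M], so v^n must supply [L^2 T^-2].
With n = 2: m·v^2/r has dimensions [L M T^-2], matching the LHS ✓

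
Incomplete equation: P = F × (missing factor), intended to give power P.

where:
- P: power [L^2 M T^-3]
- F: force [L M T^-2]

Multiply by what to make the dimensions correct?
v (velocity), dimensions [L T^-1]

P has dimensions [L^2 M T^-3] and F has dimensions [L M T^-2].
The missing factor must have dimensions [L^2 M T^-3] / [L M T^-2] = [L T^-1], i.e. velocity (v).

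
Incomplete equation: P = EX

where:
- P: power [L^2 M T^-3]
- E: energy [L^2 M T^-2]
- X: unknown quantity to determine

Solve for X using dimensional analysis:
X = f (inverse time / frequency (1/t)), dimensions [T^-1]

P has dimensions [L^2 M T^-3]; the rest of the RHS (E) has dimensions [L^2 M T^-2].
So X must have dimensions [T^-1] — X = f (inverse time / frequency (1/t)).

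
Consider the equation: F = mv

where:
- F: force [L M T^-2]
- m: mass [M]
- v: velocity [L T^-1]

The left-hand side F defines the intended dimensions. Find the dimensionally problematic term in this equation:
The right-hand side term mv

F has dimensions [L M T^-2], but mv has dimensions [L M T^-1], so the term mv is dimensionally wrong for F.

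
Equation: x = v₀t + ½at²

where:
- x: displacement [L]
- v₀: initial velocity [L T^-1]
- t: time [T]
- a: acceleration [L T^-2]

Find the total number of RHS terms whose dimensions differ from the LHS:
0

LHS x: [L]
- v₀t: [L] ✓
- ½at²: [L] ✓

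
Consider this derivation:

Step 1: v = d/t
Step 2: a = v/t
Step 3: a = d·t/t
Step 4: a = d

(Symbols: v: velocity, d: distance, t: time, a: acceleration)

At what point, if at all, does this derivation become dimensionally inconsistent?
Step 3

Step 1: v = d/t → LHS [L T^-1], RHS [L T^-1] ✓
Step 2: a = v/t → LHS [L T^-2], RHS [L T^-2] ✓
Step 3: a = d·t/t → LHS [L T^-2], RHS [L] ✗

The first dimensional inconsistency appears in step 3: a = d·t/t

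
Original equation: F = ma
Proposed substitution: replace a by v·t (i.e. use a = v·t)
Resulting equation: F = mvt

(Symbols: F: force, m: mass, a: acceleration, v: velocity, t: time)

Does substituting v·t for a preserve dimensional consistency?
No

[a] = [L T^-2] and [v·t] = [L]. These differ, so the substitution replaces a quantity by one of different dimensions and the result F = mvt has LHS [L M T^-2] vs RHS [L M] — inconsistent.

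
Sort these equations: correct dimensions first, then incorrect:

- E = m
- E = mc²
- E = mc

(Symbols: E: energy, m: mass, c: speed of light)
Dimensionally correct: E = mc²
Dimensionally incorrect: E = m, E = mc
Ordered (correct first, then incorrect): E = mc², E = m, E = mc

- E = m: LHS [L^2 M T^-2], RHS [M] → incorrect ✗
- E = mc²: LHS [L^2 M T^-2], RHS [L^2 M T^-2] → correct ✓
- E = mc: LHS [L^2 M T^-2], RHS [L M T^-1] → incorrect ✗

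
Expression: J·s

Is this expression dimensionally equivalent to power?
No

The expression J·s has dimensions [L^2 M T^-1], but power has dimensions [L^2 M T^-3].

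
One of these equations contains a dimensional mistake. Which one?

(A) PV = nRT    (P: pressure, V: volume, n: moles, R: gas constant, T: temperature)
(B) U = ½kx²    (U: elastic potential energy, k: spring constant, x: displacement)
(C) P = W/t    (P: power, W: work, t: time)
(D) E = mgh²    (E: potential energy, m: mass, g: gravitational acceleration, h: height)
(D) E = mgh²

The equation (D) E = mgh² is dimensionally incorrect.

LHS (E): [L^2 M T^-2]
RHS (mgh²): [L^3 M T^-2] ✗

The dimensions do not match. The other three equations balance.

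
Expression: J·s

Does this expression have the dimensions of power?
No

The expression J·s has dimensions [L^2 M T^-1], but power has dimensions [L^2 M T^-3].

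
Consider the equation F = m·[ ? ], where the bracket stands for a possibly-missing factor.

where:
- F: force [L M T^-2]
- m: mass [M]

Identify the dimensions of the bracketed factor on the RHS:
[L T^-2] — acceleration (e.g. a)

F has dimensions [L M T^-2]; m has dimensions [M].
The bracketed factor must supply [L M T^-2] / [M] = [L T^-2].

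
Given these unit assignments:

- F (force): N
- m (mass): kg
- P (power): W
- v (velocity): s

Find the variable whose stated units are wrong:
v

The variable v (velocity) should have units m/s, not s.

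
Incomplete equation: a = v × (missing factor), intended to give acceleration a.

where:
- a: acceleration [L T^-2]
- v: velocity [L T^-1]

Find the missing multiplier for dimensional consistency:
1/t (inverse time), dimensions [T^-1]

a has dimensions [L T^-2] and v has dimensions [L T^-1].
The missing factor must have dimensions [L T^-2] / [L T^-1] = [T^-1], i.e. inverse time (1/t).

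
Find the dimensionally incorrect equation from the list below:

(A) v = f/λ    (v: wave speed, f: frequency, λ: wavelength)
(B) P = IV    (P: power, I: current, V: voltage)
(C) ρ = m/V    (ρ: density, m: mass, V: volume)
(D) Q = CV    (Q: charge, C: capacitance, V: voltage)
(A) v = f/λ

The equation (A) v = f/λ is dimensionally incorrect.

LHS (v): [L T^-1]
RHS (f/λ): [L^-1 T^-1] ✗

The dimensions do not match. The other three equations balance.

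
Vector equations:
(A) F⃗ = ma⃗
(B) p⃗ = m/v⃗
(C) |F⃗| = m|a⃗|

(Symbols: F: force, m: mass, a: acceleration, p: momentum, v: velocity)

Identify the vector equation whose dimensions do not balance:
(B) p⃗ = m/v⃗

(A) F⃗ = ma⃗: LHS [L M T^-2], RHS [L M T^-2] ✓ — Force and acceleration are vectors, mass is a scalar
(B) p⃗ = m/v⃗: LHS [L M T^-1], RHS [L^-1 M T] ✗ — momentum is mass times velocity; should be mv⃗ (and division by a vector is undefined)
(C) |F⃗| = m|a⃗|: LHS [L M T^-2], RHS [L M T^-2] ✓ — magnitudes of vectors are scalars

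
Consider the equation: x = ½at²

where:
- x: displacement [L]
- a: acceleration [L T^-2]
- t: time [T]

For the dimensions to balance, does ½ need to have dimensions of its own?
No

x has dimensions [L] and at² already has dimensions [L], so the equation balances without ½ contributing any dimensions. ½ is a pure (dimensionless) number; changing or removing it would not affect dimensional consistency.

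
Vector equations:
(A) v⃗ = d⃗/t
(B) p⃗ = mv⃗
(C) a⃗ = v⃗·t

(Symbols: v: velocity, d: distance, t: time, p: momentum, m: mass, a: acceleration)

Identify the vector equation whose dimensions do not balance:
(C) a⃗ = v⃗·t

(A) v⃗ = d⃗/t: LHS [L T^-1], RHS [L T^-1] ✓ — displacement (vector) divided by time (scalar)
(B) p⃗ = mv⃗: LHS [L M T^-1], RHS [L M T^-1] ✓ — mass (scalar) times velocity (vector)
(C) a⃗ = v⃗·t: LHS [L T^-2], RHS [L] ✗ — acceleration is velocity per time; should be v⃗/t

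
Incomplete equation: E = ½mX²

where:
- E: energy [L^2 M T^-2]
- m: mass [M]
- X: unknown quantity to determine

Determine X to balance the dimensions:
X = v (velocity), dimensions [L T^-1]

E has dimensions [L^2 M T^-2]; the rest of the RHS (½m) has dimensions [M].
So X² must have dimensions [L^2 T^-2], i.e. X has dimensions [L T^-1] — X = v (velocity).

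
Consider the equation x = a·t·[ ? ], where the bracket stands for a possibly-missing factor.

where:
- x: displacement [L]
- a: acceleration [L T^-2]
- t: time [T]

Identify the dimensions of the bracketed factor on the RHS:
[T] — time (e.g. t)

x has dimensions [L]; a·t has dimensions [L T^-1].
The bracketed factor must supply [L] / [L T^-1] = [T].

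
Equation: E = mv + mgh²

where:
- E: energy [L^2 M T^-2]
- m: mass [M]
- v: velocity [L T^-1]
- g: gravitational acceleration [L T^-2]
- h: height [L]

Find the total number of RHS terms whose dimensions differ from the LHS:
2

LHS E: [L^2 M T^-2]
- mv: [L M T^-1] ✗
- mgh²: [L^3 M T^-2] ✗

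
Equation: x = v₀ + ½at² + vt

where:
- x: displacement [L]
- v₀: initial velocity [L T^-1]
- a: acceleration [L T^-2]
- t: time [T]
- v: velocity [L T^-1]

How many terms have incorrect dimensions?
1

LHS x: [L]
- v₀: [L T^-1] ✗
- ½at²: [L] ✓
- vt: [L] ✓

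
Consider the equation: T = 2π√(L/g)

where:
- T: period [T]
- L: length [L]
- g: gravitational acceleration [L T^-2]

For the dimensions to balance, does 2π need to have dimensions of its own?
No

T has dimensions [T] and √(L/g) already has dimensions [T], so the equation balances without 2π contributing any dimensions. 2π is a pure (dimensionless) number; changing or removing it would not affect dimensional consistency.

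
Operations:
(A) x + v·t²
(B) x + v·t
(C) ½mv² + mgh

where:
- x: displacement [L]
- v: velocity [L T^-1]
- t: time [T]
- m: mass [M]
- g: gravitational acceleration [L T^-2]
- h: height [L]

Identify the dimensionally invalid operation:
(A) x + v·t²

(A) x + v·t²: x [L] and v·t² [L T] — different dimensions cannot be added/subtracted ✗
(B) x + v·t: x [L] and v·t [L] — same dimensions ✓
(C) ½mv² + mgh: ½mv² [L^2 M T^-2] and mgh [L^2 M T^-2] — same dimensions ✓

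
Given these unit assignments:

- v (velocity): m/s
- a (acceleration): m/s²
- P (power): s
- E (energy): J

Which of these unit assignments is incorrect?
P

The variable P (power) should have units W, not s.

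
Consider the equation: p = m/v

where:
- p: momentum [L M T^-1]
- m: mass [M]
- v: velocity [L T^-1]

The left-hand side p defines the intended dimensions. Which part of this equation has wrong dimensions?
The right-hand side term m/v

p has dimensions [L M T^-1], but m/v has dimensions [L^-1 M T], so the term m/v is dimensionally wrong for p.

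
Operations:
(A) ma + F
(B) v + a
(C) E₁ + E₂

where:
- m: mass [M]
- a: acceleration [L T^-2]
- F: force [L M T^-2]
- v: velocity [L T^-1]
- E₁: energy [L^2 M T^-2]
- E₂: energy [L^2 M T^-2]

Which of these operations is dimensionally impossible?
(B) v + a

(A) ma + F: ma [L M T^-2] and F [L M T^-2] — same dimensions ✓
(B) v + a: v [L T^-1] and a [L T^-2] — different dimensions cannot be added/subtracted ✗
(C) E₁ + E₂: E₁ [L^2 M T^-2] and E₂ [L^2 M T^-2] — same dimensions ✓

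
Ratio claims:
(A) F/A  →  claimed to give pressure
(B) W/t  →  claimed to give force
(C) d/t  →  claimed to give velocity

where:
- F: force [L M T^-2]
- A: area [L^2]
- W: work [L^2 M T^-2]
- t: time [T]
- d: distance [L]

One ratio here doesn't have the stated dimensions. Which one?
(B) W/t does not give force

(A) F/A: [L^-1 M T^-2] = pressure [L^-1 M T^-2] ✓
(B) W/t: [L^2 M T^-3] ≠ force [L M T^-2] ✗
(C) d/t: [L T^-1] = velocity [L T^-1] ✓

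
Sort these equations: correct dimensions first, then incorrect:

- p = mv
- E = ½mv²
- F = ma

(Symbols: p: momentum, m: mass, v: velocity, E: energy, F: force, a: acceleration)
Dimensionally correct: p = mv, E = ½mv², F = ma
Dimensionally incorrect: none
Ordered (correct first, then incorrect): p = mv, E = ½mv², F = ma

- p = mv: LHS [L M T^-1], RHS [L M T^-1] → correct ✓
- E = ½mv²: LHS [L^2 M T^-2], RHS [L^2 M T^-2] → correct ✓
- F = ma: LHS [L M T^-2], RHS [L M T^-2] → correct ✓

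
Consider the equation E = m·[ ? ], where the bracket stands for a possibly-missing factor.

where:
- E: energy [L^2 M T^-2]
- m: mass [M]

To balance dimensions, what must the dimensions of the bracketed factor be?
[L^2 T^-2] — velocity squared (e.g. v²)

E has dimensions [L^2 M T^-2]; m has dimensions [M].
The bracketed factor must supply [L^2 M T^-2] / [M] = [L^2 T^-2].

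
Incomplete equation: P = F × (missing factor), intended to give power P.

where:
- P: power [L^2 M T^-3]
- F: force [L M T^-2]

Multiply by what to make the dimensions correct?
v (velocity), dimensions [L T^-1]

P has dimensions [L^2 M T^-3] and F has dimensions [L M T^-2].
The missing factor must have dimensions [L^2 M T^-3] / [L M T^-2] = [L T^-1], i.e. velocity (v).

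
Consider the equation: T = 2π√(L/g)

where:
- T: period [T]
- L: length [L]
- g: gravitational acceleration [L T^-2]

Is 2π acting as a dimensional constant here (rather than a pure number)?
No

T has dimensions [T] and √(L/g) already has dimensions [T], so the equation balances without 2π contributing any dimensions. 2π is a pure (dimensionless) number; changing or removing it would not affect dimensional consistency.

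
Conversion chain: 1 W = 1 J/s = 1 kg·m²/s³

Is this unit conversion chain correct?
The chain is correct (no errors).

Correct: Watt is Joule per second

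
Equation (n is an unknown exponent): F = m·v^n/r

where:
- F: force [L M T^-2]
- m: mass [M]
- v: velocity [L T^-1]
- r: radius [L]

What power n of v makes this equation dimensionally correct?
n = 2

F has dimensions [L M T^-2]; v has dimensions [L T^-1].
The rest of the RHS has dimensions [L^-1 M], so v^n must supply [L^2 T^-2].
With n = 2: m·v^2/r has dimensions [L M T^-2], matching the LHS ✓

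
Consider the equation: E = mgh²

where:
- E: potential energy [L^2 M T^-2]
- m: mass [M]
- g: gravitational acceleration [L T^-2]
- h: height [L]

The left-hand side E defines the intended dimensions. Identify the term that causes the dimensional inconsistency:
The right-hand side term mgh²

E has dimensions [L^2 M T^-2], but mgh² has dimensions [L^3 M T^-2], so the term mgh² is dimensionally wrong for E.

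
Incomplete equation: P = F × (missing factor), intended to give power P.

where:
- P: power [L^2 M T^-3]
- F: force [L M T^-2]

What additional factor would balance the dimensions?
v (velocity), dimensions [L T^-1]

P has dimensions [L^2 M T^-3] and F has dimensions [L M T^-2].
The missing factor must have dimensions [L^2 M T^-3] / [L M T^-2] = [L T^-1], i.e. velocity (v).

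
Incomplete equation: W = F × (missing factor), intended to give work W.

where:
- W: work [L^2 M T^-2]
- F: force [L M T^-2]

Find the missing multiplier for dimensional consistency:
d (distance), dimensions [L]

W has dimensions [L^2 M T^-2] and F has dimensions [L M T^-2].
The missing factor must have dimensions [L^2 M T^-2] / [L M T^-2] = [L], i.e. distance (d).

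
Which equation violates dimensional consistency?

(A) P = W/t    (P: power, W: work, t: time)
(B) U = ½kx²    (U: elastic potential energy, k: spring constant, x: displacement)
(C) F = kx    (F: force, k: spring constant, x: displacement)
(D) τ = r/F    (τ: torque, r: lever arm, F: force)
(D) τ = r/F

The equation (D) τ = r/F is dimensionally incorrect.

LHS (τ): [L^2 M T^-2]
RHS (r/F): [M^-1 T^2] ✗

The dimensions do not match. The other three equations balance.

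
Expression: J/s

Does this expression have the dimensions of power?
Yes

The expression J/s has dimensions [L^2 M T^-3], which is exactly power [L^2 M T^-3].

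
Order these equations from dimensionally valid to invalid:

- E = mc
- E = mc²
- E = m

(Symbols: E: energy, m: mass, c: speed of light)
Dimensionally correct: E = mc²
Dimensionally incorrect: E = mc, E = m
Ordered (correct first, then incorrect): E = mc², E = mc, E = m

- E = mc: LHS [L^2 M T^-2], RHS [L M T^-1] → incorrect ✗
- E = mc²: LHS [L^2 M T^-2], RHS [L^2 M T^-2] → correct ✓
- E = m: LHS [L^2 M T^-2], RHS [M] → incorrect ✗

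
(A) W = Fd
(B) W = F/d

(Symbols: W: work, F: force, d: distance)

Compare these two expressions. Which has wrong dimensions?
(B)

(A) W = Fd: LHS [L^2 M T^-2], RHS [L^2 M T^-2] ✓
(B) W = F/d: LHS [L^2 M T^-2], RHS [M T^-2] ✗

Expression (B) W = F/d is dimensionally incorrect.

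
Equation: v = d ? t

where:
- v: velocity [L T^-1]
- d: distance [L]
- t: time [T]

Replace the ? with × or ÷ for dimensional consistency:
division (÷): v = d ÷ t

v [L T^-1]; d [L]; t [T].
d × t → [L T] ✗
d ÷ t → [L T^-1] ✓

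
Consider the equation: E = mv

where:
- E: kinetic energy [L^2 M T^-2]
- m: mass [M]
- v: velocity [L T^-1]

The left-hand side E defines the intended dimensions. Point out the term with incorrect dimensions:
The right-hand side term mv

E has dimensions [L^2 M T^-2], but mv has dimensions [L M T^-1], so the term mv is dimensionally wrong for E.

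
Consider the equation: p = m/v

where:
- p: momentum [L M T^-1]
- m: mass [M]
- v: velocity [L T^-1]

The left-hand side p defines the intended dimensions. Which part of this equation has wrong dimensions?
The right-hand side term m/v

p has dimensions [L M T^-1], but m/v has dimensions [L^-1 M T], so the term m/v is dimensionally wrong for p.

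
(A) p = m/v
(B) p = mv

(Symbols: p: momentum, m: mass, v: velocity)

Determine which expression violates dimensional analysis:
(A)

(A) p = m/v: LHS [L M T^-1], RHS [L^-1 M T] ✗
(B) p = mv: LHS [L M T^-1], RHS [L M T^-1] ✓

Expression (A) p = m/v is dimensionally incorrect.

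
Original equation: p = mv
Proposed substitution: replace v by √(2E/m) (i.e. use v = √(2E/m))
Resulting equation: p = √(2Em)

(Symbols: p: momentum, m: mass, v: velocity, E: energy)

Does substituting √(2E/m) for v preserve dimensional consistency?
Yes

[v] = [L T^-1] and [√(2E/m)] = [L T^-1]. These match, so the substitution replaces a quantity by one of the same dimensions and the result p = √(2Em) has LHS [L M T^-1] vs RHS [L M T^-1] — still consistent.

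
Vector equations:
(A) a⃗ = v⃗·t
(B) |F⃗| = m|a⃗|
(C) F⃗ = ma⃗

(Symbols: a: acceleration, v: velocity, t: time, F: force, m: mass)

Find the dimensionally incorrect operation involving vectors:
(A) a⃗ = v⃗·t

(A) a⃗ = v⃗·t: LHS [L T^-2], RHS [L] ✗ — acceleration is velocity per time; should be v⃗/t
(B) |F⃗| = m|a⃗|: LHS [L M T^-2], RHS [L M T^-2] ✓ — magnitudes of vectors are scalars
(C) F⃗ = ma⃗: LHS [L M T^-2], RHS [L M T^-2] ✓ — Force and acceleration are vectors, mass is a scalar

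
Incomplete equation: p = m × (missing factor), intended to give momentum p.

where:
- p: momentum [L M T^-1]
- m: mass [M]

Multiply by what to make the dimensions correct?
v (velocity), dimensions [L T^-1]

p has dimensions [L M T^-1] and m has dimensions [M].
The missing factor must have dimensions [L M T^-1] / [M] = [L T^-1], i.e. velocity (v).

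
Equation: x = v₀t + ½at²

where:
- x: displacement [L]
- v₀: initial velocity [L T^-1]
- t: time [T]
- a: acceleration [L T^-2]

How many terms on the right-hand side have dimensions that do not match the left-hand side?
0

LHS x: [L]
- v₀t: [L] ✓
- ½at²: [L] ✓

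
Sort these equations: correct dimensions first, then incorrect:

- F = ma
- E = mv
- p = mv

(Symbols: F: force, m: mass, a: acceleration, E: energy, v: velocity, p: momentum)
Dimensionally correct: F = ma, p = mv
Dimensionally incorrect: E = mv
Ordered (correct first, then incorrect): F = ma, p = mv, E = mv

- F = ma: LHS [L M T^-2], RHS [L M T^-2] → correct ✓
- E = mv: LHS [L^2 M T^-2], RHS [L M T^-1] → incorrect ✗
- p = mv: LHS [L M T^-1], RHS [L M T^-1] → correct ✓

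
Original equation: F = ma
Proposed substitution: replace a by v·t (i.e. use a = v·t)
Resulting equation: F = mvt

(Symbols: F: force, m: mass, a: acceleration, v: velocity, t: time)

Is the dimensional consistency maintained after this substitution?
No

[a] = [L T^-2] and [v·t] = [L]. These differ, so the substitution replaces a quantity by one of different dimensions and the result F = mvt has LHS [L M T^-2] vs RHS [L M] — inconsistent.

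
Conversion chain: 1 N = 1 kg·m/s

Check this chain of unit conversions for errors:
The chain is incorrect (it contains an error).

Incorrect: Newton is kg·m/s², not kg·m/s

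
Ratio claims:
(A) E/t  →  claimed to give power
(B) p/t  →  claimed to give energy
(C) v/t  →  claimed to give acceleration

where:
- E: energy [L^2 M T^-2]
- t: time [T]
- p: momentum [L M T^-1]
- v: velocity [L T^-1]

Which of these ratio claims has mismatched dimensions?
(B) p/t does not give energy

(A) E/t: [L^2 M T^-3] = power [L^2 M T^-3] ✓
(B) p/t: [L M T^-2] ≠ energy [L^2 M T^-2] ✗
(C) v/t: [L T^-2] = acceleration [L T^-2] ✓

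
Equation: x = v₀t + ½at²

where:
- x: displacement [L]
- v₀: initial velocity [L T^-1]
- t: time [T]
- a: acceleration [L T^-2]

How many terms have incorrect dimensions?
0

LHS x: [L]
- v₀t: [L] ✓
- ½at²: [L] ✓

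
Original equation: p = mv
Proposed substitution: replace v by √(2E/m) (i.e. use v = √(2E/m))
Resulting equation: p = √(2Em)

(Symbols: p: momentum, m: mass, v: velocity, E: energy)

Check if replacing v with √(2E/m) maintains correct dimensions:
Yes

[v] = [L T^-1] and [√(2E/m)] = [L T^-1]. These match, so the substitution replaces a quantity by one of the same dimensions and the result p = √(2Em) has LHS [L M T^-1] vs RHS [L M T^-1] — still consistent.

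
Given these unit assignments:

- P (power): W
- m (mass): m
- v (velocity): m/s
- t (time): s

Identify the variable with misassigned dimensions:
m

The variable m (mass) should have units kg, not m.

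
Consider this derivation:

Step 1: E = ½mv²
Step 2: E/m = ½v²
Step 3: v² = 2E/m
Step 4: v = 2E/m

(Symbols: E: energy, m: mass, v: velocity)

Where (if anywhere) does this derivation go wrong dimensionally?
Step 4

Step 1: E = ½mv² → LHS [L^2 M T^-2], RHS [L^2 M T^-2] ✓
Step 2: E/m = ½v² → LHS [L^2 T^-2], RHS [L^2 T^-2] ✓
Step 3: v² = 2E/m → LHS [L^2 T^-2], RHS [L^2 T^-2] ✓
Step 4: v = 2E/m → LHS [L T^-1], RHS [L^2 T^-2] ✗

The first dimensional inconsistency appears in step 4: v = 2E/m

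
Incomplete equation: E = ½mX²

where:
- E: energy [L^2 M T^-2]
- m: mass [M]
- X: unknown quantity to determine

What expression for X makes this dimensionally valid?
X = v (velocity), dimensions [L T^-1]

E has dimensions [L^2 M T^-2]; the rest of the RHS (½m) has dimensions [M].
So X² must have dimensions [L^2 T^-2], i.e. X has dimensions [L T^-1] — X = v (velocity).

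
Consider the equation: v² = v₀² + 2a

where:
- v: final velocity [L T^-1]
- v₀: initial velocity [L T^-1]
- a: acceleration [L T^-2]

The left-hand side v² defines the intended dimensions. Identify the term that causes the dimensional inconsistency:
The term 2a

Checking each RHS term against the LHS:
- v₀²: [L^2 T^-2] — matches v² [L^2 T^-2] ✓
- 2a: [L T^-2] — does NOT match v² [L^2 T^-2] ✗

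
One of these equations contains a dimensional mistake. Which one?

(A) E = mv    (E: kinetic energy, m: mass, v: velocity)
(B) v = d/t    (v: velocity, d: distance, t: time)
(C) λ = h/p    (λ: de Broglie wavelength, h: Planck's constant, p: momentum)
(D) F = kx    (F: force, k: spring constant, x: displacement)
(A) E = mv

The equation (A) E = mv is dimensionally incorrect.

LHS (E): [L^2 M T^-2]
RHS (mv): [L M T^-1] ✗

The dimensions do not match. The other three equations balance.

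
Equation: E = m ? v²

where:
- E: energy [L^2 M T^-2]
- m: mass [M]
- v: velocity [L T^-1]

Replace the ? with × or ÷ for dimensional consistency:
multiplication (×): E = m × v²

E [L^2 M T^-2]; m [M]; v² [L^2 T^-2].
m × v² → [L^2 M T^-2] ✓
m ÷ v² → [L^-2 M T^2] ✗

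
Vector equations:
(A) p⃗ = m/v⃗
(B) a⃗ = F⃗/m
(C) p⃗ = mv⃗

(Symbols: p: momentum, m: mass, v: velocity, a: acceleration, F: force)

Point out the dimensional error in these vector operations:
(A) p⃗ = m/v⃗

(A) p⃗ = m/v⃗: LHS [L M T^-1], RHS [L^-1 M T] ✗ — momentum is mass times velocity; should be mv⃗ (and division by a vector is undefined)
(B) a⃗ = F⃗/m: LHS [L T^-2], RHS [L T^-2] ✓ — force (vector) divided by mass (scalar)
(C) p⃗ = mv⃗: LHS [L M T^-1], RHS [L M T^-1] ✓ — mass (scalar) times velocity (vector)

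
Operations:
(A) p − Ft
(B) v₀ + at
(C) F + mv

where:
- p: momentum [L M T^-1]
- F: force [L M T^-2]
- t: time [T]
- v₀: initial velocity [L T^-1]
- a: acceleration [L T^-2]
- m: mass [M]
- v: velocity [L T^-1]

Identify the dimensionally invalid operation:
(C) F + mv

(A) p − Ft: p [L M T^-1] and Ft [L M T^-1] — same dimensions ✓
(B) v₀ + at: v₀ [L T^-1] and at [L T^-1] — same dimensions ✓
(C) F + mv: F [L M T^-2] and mv [L M T^-1] — different dimensions cannot be added/subtracted ✗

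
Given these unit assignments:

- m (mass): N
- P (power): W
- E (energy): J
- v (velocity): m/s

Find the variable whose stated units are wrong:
m

The variable m (mass) should have units kg, not N.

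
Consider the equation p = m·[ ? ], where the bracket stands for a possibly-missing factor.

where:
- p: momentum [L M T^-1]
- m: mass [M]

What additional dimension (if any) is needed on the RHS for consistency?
[L T^-1] — velocity (e.g. v)

p has dimensions [L M T^-1]; m has dimensions [M].
The bracketed factor must supply [L M T^-1] / [M] = [L T^-1].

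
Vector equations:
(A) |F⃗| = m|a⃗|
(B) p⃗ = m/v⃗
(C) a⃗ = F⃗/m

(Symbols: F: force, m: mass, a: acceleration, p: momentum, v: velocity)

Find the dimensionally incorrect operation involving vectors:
(B) p⃗ = m/v⃗

(A) |F⃗| = m|a⃗|: LHS [L M T^-2], RHS [L M T^-2] ✓ — magnitudes of vectors are scalars
(B) p⃗ = m/v⃗: LHS [L M T^-1], RHS [L^-1 M T] ✗ — momentum is mass times velocity; should be mv⃗ (and division by a vector is undefined)
(C) a⃗ = F⃗/m: LHS [L T^-2], RHS [L T^-2] ✓ — force (vector) divided by mass (scalar)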